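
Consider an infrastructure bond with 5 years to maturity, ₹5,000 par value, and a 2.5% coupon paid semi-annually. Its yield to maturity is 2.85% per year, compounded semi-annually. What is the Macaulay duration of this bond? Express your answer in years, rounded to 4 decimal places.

4.7284 years

Periodic yield y = 0.01425. Discount each cash flow and weight by its period:
  t   CF        PV=CF/(1+0.01425)^t    t·PV
  1        62.50        61.6219        61.6219
  2        62.50        60.7561       121.5122
  3        62.50        59.9025       179.7075
  4        62.50        59.0609       236.2435
  5        62.50        58.2311       291.1555
  6        62.50        57.4130       344.4777
  7        62.50        56.6063       396.2442
  8        62.50        55.8110       446.4881
  9        62.50        55.0269       495.2419
  10    5,062.50     4,394.5547    43,945.5468
  Σ                  4,918.9843    46,518.2394
Price P = Σ PV = 4,918.9843.
Macaulay duration = Σ(t·PV) / P = 46,518.2394 / 4,918.9843 = 9.45688 half-year periods.
In years: 9.45688 / 2 = 4.72844 years.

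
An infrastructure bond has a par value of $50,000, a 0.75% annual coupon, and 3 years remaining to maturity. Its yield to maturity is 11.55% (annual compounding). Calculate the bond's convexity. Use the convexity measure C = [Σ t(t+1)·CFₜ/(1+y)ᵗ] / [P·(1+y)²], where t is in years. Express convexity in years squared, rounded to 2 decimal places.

9.53

With y = 0.1155:
  t   CF        PV=CF/(1+0.1155)^t    t·PV        t(t+1)·PV
  1       375.00       336.1721       336.1721         672.3442
  2       375.00       301.3645       602.7290       1,808.1871
  3    50,375.00    36,291.6184   108,874.8551     435,499.4204
  Σ                 36,929.1550   109,813.7563     437,979.9517
P = 36,929.1550.
Convexity = Σ t(t+1)·PV / [P·(1+y)²] = 437,979.9517 / (36,929.1550 × 1.244340) = 9.53116.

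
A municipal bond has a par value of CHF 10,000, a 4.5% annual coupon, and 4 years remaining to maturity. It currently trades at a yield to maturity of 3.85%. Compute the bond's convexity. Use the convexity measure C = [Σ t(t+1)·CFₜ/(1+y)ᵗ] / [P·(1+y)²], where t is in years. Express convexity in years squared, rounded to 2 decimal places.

With y = 0.0385:
  t   CF        PV=CF/(1+0.0385)^t    t·PV        t(t+1)·PV
  1       450.00       433.3173       433.3173         866.6346
  2       450.00       417.2530       834.5061       2,503.5183
  3       450.00       401.7843     1,205.3530       4,821.4121
  4    10,450.00     8,984.4250    35,937.6999     179,688.4997
  Σ                 10,236.7797    38,410.8763     187,880.0647
P = 10,236.7797.
Convexity = Σ t(t+1)·PV / [P·(1+y)²] = 187,880.0647 / (10,236.7797 × 1.078482) = 17.01784.

17.02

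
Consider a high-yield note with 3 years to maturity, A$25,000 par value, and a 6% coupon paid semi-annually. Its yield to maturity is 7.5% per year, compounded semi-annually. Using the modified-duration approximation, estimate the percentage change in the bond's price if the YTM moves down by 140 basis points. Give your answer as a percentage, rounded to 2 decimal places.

Periodic yield y = 0.0375. Modified duration first:
  t   CF        PV=CF/(1+0.0375)^t    t·PV
  1       750.00       722.8916       722.8916
  2       750.00       696.7630     1,393.5259
  3       750.00       671.5788     2,014.7363
  4       750.00       647.3048     2,589.2193
  5       750.00       623.9083     3,119.5413
  6    25,750.00    20,646.6027   123,879.6163
  Σ                 24,009.0491   133,719.5306
P = 24,009.0491; D_Mac = 5.56955 half-year periods = 2.78477 yrs; D_mod = 2.78477/(1+0.0375) = 2.68412 yrs.
ΔP/P ≈ -D_mod · Δy = -2.68412 × (-0.014) = +0.037578 = +3.7578%.

+3.76%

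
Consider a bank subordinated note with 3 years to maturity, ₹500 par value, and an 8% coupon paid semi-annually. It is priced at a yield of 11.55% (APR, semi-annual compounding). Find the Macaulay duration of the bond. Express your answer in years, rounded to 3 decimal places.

Periodic yield y = 0.05775. Discount each cash flow and weight by its period:
  t   CF        PV=CF/(1+0.05775)^t    t·PV
  1        20.00        18.9081        18.9081
  2        20.00        17.8757        35.7515
  3        20.00        16.8998        50.6993
  4        20.00        15.9771        63.9084
  5        20.00        15.1048        75.5240
  6       520.00       371.2831     2,227.6984
  Σ                    456.0485     2,472.4896
Price P = Σ PV = 456.0485.
Macaulay duration = Σ(t·PV) / P = 2,472.4896 / 456.0485 = 5.42155 half-year periods.
In years: 5.42155 / 2 = 2.71077 years.

2.711 years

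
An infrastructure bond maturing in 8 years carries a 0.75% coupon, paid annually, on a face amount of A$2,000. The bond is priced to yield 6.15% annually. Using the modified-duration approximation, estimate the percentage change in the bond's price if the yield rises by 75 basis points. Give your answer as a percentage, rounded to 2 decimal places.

Periodic yield y = 0.0615. Modified duration first:
  t   CF        PV=CF/(1+0.0615)^t    t·PV
  1        15.00        14.1309        14.1309
  2        15.00        13.3122        26.6245
  3        15.00        12.5410        37.6229
  4        15.00        11.8144        47.2576
  5        15.00        11.1299        55.6495
  6        15.00        10.4851        62.9104
  7        15.00         9.8776        69.1432
  8     2,015.00     1,250.0145    10,000.1163
  Σ                  1,333.3057    10,313.4553
P = 1,333.3057; D_Mac = 7.73525 yrs; D_mod = 7.73525/(1+0.0615) = 7.28710 yrs.
ΔP/P ≈ -D_mod · Δy = -7.28710 × (+0.0075) = -0.054653 = -5.4653%.

-5.47%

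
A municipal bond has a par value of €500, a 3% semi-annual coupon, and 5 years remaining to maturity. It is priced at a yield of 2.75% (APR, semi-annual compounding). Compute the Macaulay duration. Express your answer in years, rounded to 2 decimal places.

4.68 years

Periodic yield y = 0.01375. Discount each cash flow and weight by its period:
  t   CF        PV=CF/(1+0.01375)^t    t·PV
  1         7.50         7.3983         7.3983
  2         7.50         7.2979        14.5959
  3         7.50         7.1989        21.5968
  4         7.50         7.1013        28.4052
  5         7.50         7.0050        35.0249
  6         7.50         6.9100        41.4598
  7         7.50         6.8162        47.7137
  8         7.50         6.7238        53.7903
  9         7.50         6.6326        59.6934
  10      507.50       442.7182     4,427.1820
  Σ                    505.8022     4,736.8603
Price P = Σ PV = 505.8022.
Macaulay duration = Σ(t·PV) / P = 4,736.8603 / 505.8022 = 9.36504 half-year periods.
In years: 9.36504 / 2 = 4.68252 years.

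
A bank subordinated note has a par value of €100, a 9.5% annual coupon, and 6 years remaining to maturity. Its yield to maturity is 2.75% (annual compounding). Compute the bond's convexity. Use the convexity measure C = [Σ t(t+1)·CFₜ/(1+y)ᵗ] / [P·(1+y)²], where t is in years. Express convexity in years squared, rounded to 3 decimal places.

With y = 0.0275:
  t   CF        PV=CF/(1+0.0275)^t    t·PV        t(t+1)·PV
  1         9.50         9.2457         9.2457          18.4915
  2         9.50         8.9983        17.9966          53.9897
  3         9.50         8.7575        26.2724         105.0895
  4         9.50         8.5231        34.0923         170.4615
  5         9.50         8.2950        41.4748         248.8489
  6       109.50        93.0514       558.3087       3,908.1608
  Σ                    136.8710       687.3905       4,505.0419
P = 136.8710.
Convexity = Σ t(t+1)·PV / [P·(1+y)²] = 4,505.0419 / (136.8710 × 1.055756) = 31.17625.

31.176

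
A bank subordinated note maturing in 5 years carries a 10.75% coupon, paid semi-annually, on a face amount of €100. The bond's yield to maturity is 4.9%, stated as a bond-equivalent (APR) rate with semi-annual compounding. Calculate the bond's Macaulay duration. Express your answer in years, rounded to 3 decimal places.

4.118 years

Periodic yield y = 0.0245. Discount each cash flow and weight by its period:
  t   CF        PV=CF/(1+0.0245)^t    t·PV
  1        5.375         5.2465         5.2465
  2        5.375         5.1210        10.2420
  3        5.375         4.9985        14.9956
  4        5.375         4.8790        19.5160
  5        5.375         4.7623        23.8116
  6        5.375         4.6484        27.8906
  7        5.375         4.5373        31.7609
  8        5.375         4.4288        35.4301
  9        5.375         4.3229        38.9057
  10     105.375        82.7214       827.2142
  Σ                    125.6661     1,035.0132
Price P = Σ PV = 125.6661.
Macaulay duration = Σ(t·PV) / P = 1,035.0132 / 125.6661 = 8.23622 half-year periods.
In years: 8.23622 / 2 = 4.11811 years.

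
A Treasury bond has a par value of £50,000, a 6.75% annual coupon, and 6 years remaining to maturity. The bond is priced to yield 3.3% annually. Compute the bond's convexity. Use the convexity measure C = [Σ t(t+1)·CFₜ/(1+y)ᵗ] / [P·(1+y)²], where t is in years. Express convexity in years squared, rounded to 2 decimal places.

32.46

With y = 0.033:
  t   CF        PV=CF/(1+0.033)^t    t·PV        t(t+1)·PV
  1     3,375.00     3,267.1830     3,267.1830       6,534.3659
  2     3,375.00     3,162.8102     6,325.6204      18,976.8613
  3     3,375.00     3,061.7718     9,185.3153      36,741.2611
  4     3,375.00     2,963.9610    11,855.8442      59,279.2208
  5     3,375.00     2,869.2750    14,346.3748      86,078.2491
  6    53,375.00    43,927.4465   263,564.6793   1,844,952.7548
  Σ                 59,252.4475   308,545.0170   2,052,562.7131
P = 59,252.4475.
Convexity = Σ t(t+1)·PV / [P·(1+y)²] = 2,052,562.7131 / (59,252.4475 × 1.067089) = 32.46306.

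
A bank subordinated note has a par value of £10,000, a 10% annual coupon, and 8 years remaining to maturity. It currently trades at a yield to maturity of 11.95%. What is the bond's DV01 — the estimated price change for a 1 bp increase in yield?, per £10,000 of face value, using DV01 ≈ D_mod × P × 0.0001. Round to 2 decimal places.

£4.64

Periodic yield y = 0.1195.
  t   CF        PV=CF/(1+0.1195)^t    t·PV
  1     1,000.00       893.2559       893.2559
  2     1,000.00       797.9061     1,595.8123
  3     1,000.00       712.7344     2,138.2031
  4     1,000.00       636.6542     2,546.6168
  5     1,000.00       568.6951     2,843.4757
  6     1,000.00       507.9903     3,047.9418
  7     1,000.00       453.7653     3,176.3573
  8    11,000.00     4,458.6143    35,668.9142
  Σ                  9,029.6157    51,910.5770
P = 9,029.6157; D_Mac = 5.74892 yrs; D_mod = 5.13526 yrs.
DV01 ≈ 5.13526 × 9,029.6157 × 0.0001 = 4.636943.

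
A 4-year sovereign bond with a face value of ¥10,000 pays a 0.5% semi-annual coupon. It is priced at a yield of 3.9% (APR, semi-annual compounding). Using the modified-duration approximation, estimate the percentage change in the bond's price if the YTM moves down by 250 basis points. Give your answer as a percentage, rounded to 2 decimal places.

Periodic yield y = 0.0195. Modified duration first:
  t   CF        PV=CF/(1+0.0195)^t    t·PV
  1        25.00        24.5218        24.5218
  2        25.00        24.0528        48.1056
  3        25.00        23.5927        70.7782
  4        25.00        23.1415        92.5659
  5        25.00        22.6989       113.4943
  6        25.00        22.2647       133.5881
  7        25.00        21.8388       152.8718
  8    10,025.00     8,589.8690    68,718.9520
  Σ                  8,751.9802    69,354.8777
P = 8,751.9802; D_Mac = 7.92448 half-year periods = 3.96224 yrs; D_mod = 3.96224/(1+0.0195) = 3.88645 yrs.
ΔP/P ≈ -D_mod · Δy = -3.88645 × (-0.025) = +0.097161 = +9.7161%.

+9.72%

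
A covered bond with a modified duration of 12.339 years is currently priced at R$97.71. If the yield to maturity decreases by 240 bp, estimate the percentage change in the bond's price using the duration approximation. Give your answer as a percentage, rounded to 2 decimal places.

Duration approximation: ΔP/P ≈ -D_mod · Δy = -12.339 × (-0.024) = +0.296136.
As a percentage: +29.6136%.

+29.61%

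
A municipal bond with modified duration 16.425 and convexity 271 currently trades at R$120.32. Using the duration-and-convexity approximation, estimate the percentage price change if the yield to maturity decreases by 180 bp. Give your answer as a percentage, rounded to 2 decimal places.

+33.96%

Duration effect: -D_mod·Δy = -16.425 × (-0.018) = +0.295650
Convexity effect: ½·C·(Δy)² = 0.5 × 271 × (-0.018)² = +0.0439020
ΔP/P ≈ +0.295650 + 0.0439020 = +0.339552
= +33.9552%.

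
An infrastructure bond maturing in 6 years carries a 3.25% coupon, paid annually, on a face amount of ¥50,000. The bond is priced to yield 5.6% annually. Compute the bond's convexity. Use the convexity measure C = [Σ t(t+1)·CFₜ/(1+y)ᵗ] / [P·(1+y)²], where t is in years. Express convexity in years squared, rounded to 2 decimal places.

33.62

With y = 0.056:
  t   CF        PV=CF/(1+0.056)^t    t·PV        t(t+1)·PV
  1     1,625.00     1,538.8258     1,538.8258       3,077.6515
  2     1,625.00     1,457.2214     2,914.4427       8,743.3282
  3     1,625.00     1,379.9445     4,139.8334      16,559.3337
  4     1,625.00     1,306.7656     5,227.0624      26,135.3120
  5     1,625.00     1,237.4674     6,187.3371      37,124.0227
  6    51,625.00    37,228.5872   223,371.5233   1,563,600.6629
  Σ                 44,148.8118   243,379.0247   1,655,240.3108
P = 44,148.8118.
Convexity = Σ t(t+1)·PV / [P·(1+y)²] = 1,655,240.3108 / (44,148.8118 × 1.115136) = 33.62128.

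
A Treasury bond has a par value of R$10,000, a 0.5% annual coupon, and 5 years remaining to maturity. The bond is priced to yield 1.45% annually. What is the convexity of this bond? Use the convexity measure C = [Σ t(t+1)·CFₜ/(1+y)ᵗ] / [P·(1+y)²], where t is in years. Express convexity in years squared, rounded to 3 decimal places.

28.754

With y = 0.0145:
  t   CF        PV=CF/(1+0.0145)^t    t·PV        t(t+1)·PV
  1        50.00        49.2854        49.2854          98.5707
  2        50.00        48.5809        97.1619         291.4856
  3        50.00        47.8866       143.6597         574.6390
  4        50.00        47.2022       188.8086         944.0430
  5    10,050.00     9,352.0281    46,760.1407     280,560.8442
  Σ                  9,544.9832    47,239.0563     282,469.5826
P = 9,544.9832.
Convexity = Σ t(t+1)·PV / [P·(1+y)²] = 282,469.5826 / (9,544.9832 × 1.029210) = 28.75361.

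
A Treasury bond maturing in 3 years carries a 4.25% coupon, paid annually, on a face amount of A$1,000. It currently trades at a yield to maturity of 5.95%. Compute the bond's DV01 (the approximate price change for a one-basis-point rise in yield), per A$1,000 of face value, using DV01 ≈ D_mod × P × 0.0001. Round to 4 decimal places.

A$0.2591

Periodic yield y = 0.0595.
  t   CF        PV=CF/(1+0.0595)^t    t·PV
  1        42.50        40.1133        40.1133
  2        42.50        37.8606        75.7211
  3     1,042.50       876.5429     2,629.6287
  Σ                    954.5167     2,745.4631
P = 954.5167; D_Mac = 2.87629 yrs; D_mod = 2.71476 yrs.
DV01 ≈ 2.71476 × 954.5167 × 0.0001 = 0.259128.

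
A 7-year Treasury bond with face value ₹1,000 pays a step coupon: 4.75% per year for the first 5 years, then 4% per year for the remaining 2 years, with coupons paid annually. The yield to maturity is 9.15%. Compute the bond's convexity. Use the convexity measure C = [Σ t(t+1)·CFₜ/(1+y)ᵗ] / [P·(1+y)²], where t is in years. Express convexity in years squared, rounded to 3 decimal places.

With y = 0.0915:
  t   CF        PV=CF/(1+0.0915)^t    t·PV        t(t+1)·PV
  1        47.50        43.5181        43.5181          87.0362
  2        47.50        39.8700        79.7400         239.2199
  3        47.50        36.5277       109.5831         438.3325
  4        47.50        33.4656       133.8624         669.3121
  5        47.50        30.6602       153.3010         919.8058
  6        40.00        23.6547       141.9282         993.4976
  7     1,040.00       563.4653     3,944.2569      31,554.0556
  Σ                    771.1616     4,606.1898      34,901.2597
P = 771.1616.
Convexity = Σ t(t+1)·PV / [P·(1+y)²] = 34,901.2597 / (771.1616 × 1.191372) = 37.98816.

37.988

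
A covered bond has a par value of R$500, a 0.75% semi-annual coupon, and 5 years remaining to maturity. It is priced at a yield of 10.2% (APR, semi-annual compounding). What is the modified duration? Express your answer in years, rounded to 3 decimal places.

Periodic yield y = 0.051. First find Macaulay duration:
  t   CF        PV=CF/(1+0.051)^t    t·PV
  1        1.875         1.7840         1.7840
  2        1.875         1.6974         3.3949
  3        1.875         1.6151         4.8452
  4        1.875         1.5367         6.1468
  5        1.875         1.4621         7.3107
  6        1.875         1.3912         8.3471
  7        1.875         1.3237         9.2657
  8        1.875         1.2594        10.0756
  9        1.875         1.1983        10.7850
  10     501.875       305.1887     3,051.8867
  Σ                    318.4567     3,113.8417
P = 318.4567; Macaulay duration = 3,113.8417 / 318.4567 = 9.77791 half-year periods = 4.88896 years.
Modified duration = D_Mac / (1 + y) = 4.88896 / 1.051 = 4.65172 years.

4.652 years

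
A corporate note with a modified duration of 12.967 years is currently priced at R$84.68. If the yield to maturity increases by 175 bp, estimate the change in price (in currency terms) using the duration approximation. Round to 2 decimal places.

Duration approximation: ΔP/P ≈ -D_mod · Δy = -12.967 × (+0.0175) = -0.2269225.
ΔP ≈ 84.68 × (-0.2269225) = -19.2157973.

-R$19.22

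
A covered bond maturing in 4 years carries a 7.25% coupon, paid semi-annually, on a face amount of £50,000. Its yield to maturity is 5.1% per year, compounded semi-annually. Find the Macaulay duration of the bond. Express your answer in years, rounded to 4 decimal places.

Periodic yield y = 0.0255. Discount each cash flow and weight by its period:
  t   CF        PV=CF/(1+0.0255)^t    t·PV
  1     1,812.50     1,767.4305     1,767.4305
  2     1,812.50     1,723.4817     3,446.9635
  3     1,812.50     1,680.6258     5,041.8773
  4     1,812.50     1,638.8355     6,555.3419
  5     1,812.50     1,598.0843     7,990.4216
  6     1,812.50     1,558.3465     9,350.0789
  7     1,812.50     1,519.5968    10,637.1774
  8    51,812.50    42,359.3444   338,874.7555
  Σ                 53,845.7455   383,664.0467
Price P = Σ PV = 53,845.7455.
Macaulay duration = Σ(t·PV) / P = 383,664.0467 / 53,845.7455 = 7.12524 half-year periods.
In years: 7.12524 / 2 = 3.56262 years.

3.5626 years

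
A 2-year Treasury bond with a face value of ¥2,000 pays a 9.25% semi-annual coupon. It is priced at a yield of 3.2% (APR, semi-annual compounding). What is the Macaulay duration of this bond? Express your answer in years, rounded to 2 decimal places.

1.88 years

Periodic yield y = 0.016. Discount each cash flow and weight by its period:
  t   CF        PV=CF/(1+0.016)^t    t·PV
  1        92.50        91.0433        91.0433
  2        92.50        89.6096       179.2191
  3        92.50        88.1984       264.5951
  4     2,092.50     1,963.7701     7,855.0802
  Σ                  2,232.6213     8,389.9378
Price P = Σ PV = 2,232.6213.
Macaulay duration = Σ(t·PV) / P = 8,389.9378 / 2,232.6213 = 3.75789 half-year periods.
In years: 3.75789 / 2 = 1.87894 years.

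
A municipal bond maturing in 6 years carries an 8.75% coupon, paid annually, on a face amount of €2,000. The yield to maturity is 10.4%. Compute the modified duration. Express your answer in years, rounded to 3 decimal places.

Periodic yield y = 0.104. First find Macaulay duration:
  t   CF        PV=CF/(1+0.104)^t    t·PV
  1       175.00       158.5145       158.5145
  2       175.00       143.5820       287.1639
  3       175.00       130.0561       390.1684
  4       175.00       117.8045       471.2179
  5       175.00       106.7069       533.5347
  6     2,175.00     1,201.2816     7,207.6895
  Σ                  1,857.9456     9,048.2889
P = 1,857.9456; Macaulay duration = 9,048.2889 / 1,857.9456 = 4.87005 years.
Modified duration = D_Mac / (1 + y) = 4.87005 / 1.104 = 4.41128 years.

4.411 years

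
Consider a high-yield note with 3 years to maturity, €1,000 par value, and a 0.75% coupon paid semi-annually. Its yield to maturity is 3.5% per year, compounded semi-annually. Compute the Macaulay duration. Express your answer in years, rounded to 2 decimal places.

2.97 years

Periodic yield y = 0.0175. Discount each cash flow and weight by its period:
  t   CF        PV=CF/(1+0.0175)^t    t·PV
  1         3.75         3.6855         3.6855
  2         3.75         3.6221         7.2442
  3         3.75         3.5598        10.6795
  4         3.75         3.4986        13.9944
  5         3.75         3.4384        17.1921
  6     1,003.75       904.5218     5,427.1310
  Σ                    922.3263     5,479.9266
Price P = Σ PV = 922.3263.
Macaulay duration = Σ(t·PV) / P = 5,479.9266 / 922.3263 = 5.94142 half-year periods.
In years: 5.94142 / 2 = 2.97071 years.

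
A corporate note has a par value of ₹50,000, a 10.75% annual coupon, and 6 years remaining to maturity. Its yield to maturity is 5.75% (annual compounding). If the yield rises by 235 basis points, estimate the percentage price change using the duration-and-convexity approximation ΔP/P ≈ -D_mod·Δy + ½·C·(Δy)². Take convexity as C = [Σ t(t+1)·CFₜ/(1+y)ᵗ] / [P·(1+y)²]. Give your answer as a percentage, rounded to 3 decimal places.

With y = 0.0575:
  t   CF        PV=CF/(1+0.0575)^t    t·PV        t(t+1)·PV
  1     5,375.00     5,082.7423     5,082.7423      10,165.4846
  2     5,375.00     4,806.3757     9,612.7514      28,838.2543
  3     5,375.00     4,545.0361    13,635.1084      54,540.4336
  4     5,375.00     4,297.9065    17,191.6260      85,958.1302
  5     5,375.00     4,064.2142    20,321.0710     121,926.4258
  6    55,375.00    39,594.1918   237,565.1510   1,662,956.0572
  Σ                 62,390.4667   303,408.4502   1,964,384.7858
P = 62,390.4667; D_Mac = 4.86306 yrs; D_mod = 4.59864 yrs; C = 28.15448.
Duration effect: -4.59864 × (+0.0235) = -0.108068
Convexity effect: 0.5 × 28.15448 × (0.0235)² = +0.0077742
ΔP/P ≈ -0.108068 + 0.0077742 = -0.100294 = -10.0294%.

-10.029%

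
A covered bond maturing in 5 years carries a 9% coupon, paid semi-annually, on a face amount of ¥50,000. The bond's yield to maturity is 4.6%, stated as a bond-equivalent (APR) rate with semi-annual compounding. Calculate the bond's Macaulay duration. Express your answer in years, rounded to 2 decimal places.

Periodic yield y = 0.023. Discount each cash flow and weight by its period:
  t   CF        PV=CF/(1+0.023)^t    t·PV
  1     2,250.00     2,199.4135     2,199.4135
  2     2,250.00     2,149.9643     4,299.9286
  3     2,250.00     2,101.6269     6,304.8807
  4     2,250.00     2,054.3762     8,217.5050
  5     2,250.00     2,008.1879    10,040.9396
  6     2,250.00     1,963.0380    11,778.2282
  7     2,250.00     1,918.9033    13,432.3229
  8     2,250.00     1,875.7608    15,006.0861
  9     2,250.00     1,833.5882    16,502.2942
  10   52,250.00    41,622.6721   416,226.7210
  Σ                 59,727.5313   504,008.3197
Price P = Σ PV = 59,727.5313.
Macaulay duration = Σ(t·PV) / P = 504,008.3197 / 59,727.5313 = 8.43846 half-year periods.
In years: 8.43846 / 2 = 4.21923 years.

4.22 years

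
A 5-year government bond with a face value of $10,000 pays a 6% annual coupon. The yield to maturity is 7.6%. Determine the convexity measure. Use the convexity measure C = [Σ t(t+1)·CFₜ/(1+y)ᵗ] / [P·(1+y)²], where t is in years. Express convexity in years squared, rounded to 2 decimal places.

22.11

With y = 0.076:
  t   CF        PV=CF/(1+0.076)^t    t·PV        t(t+1)·PV
  1       600.00       557.6208       557.6208       1,115.2416
  2       600.00       518.2350     1,036.4699       3,109.4098
  3       600.00       481.6310     1,444.8930       5,779.5721
  4       600.00       447.6125     1,790.4498       8,952.2492
  5    10,600.00     7,349.2752    36,746.3759     220,478.2552
  Σ                  9,354.3744    41,575.8094     239,434.7278
P = 9,354.3744.
Convexity = Σ t(t+1)·PV / [P·(1+y)²] = 239,434.7278 / (9,354.3744 × 1.157776) = 22.10792.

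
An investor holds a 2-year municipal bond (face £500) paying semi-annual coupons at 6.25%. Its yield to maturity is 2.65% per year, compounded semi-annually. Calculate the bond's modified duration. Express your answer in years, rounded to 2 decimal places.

Periodic yield y = 0.01325. First find Macaulay duration:
  t   CF        PV=CF/(1+0.01325)^t    t·PV
  1       15.625        15.4207        15.4207
  2       15.625        15.2190        30.4380
  3       15.625        15.0200        45.0600
  4      515.625       489.1787     1,956.7147
  Σ                    534.8384     2,047.6334
P = 534.8384; Macaulay duration = 2,047.6334 / 534.8384 = 3.82851 half-year periods = 1.91425 years.
Modified duration = D_Mac / (1 + y) = 1.91425 / 1.01325 = 1.88922 years.

1.89 years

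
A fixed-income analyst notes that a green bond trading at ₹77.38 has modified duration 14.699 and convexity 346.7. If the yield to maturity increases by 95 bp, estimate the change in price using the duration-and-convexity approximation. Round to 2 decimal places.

-₹9.59

Duration effect: -D_mod·Δy = -14.699 × (+0.0095) = -0.1396405
Convexity effect: ½·C·(Δy)² = 0.5 × 346.7 × (0.0095)² = +0.0156448375
ΔP/P ≈ -0.1396405 + 0.0156448375 = -0.1239956625
ΔP ≈ 77.38 × (-0.1239956625) = -9.59478436425.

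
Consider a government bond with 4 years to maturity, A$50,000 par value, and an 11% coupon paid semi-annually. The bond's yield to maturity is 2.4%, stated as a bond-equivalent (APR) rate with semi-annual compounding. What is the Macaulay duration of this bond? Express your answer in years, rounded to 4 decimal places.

3.4397 years

Periodic yield y = 0.012. Discount each cash flow and weight by its period:
  t   CF        PV=CF/(1+0.012)^t    t·PV
  1     2,750.00     2,717.3913     2,717.3913
  2     2,750.00     2,685.1693     5,370.3385
  3     2,750.00     2,653.3293     7,959.9880
  4     2,750.00     2,621.8669    10,487.4677
  5     2,750.00     2,590.7776    12,953.8879
  6     2,750.00     2,560.0569    15,360.3414
  7     2,750.00     2,529.7005    17,707.9035
  8    52,750.00    47,948.8686   383,590.9487
  Σ                 66,307.1604   456,148.2671
Price P = Σ PV = 66,307.1604.
Macaulay duration = Σ(t·PV) / P = 456,148.2671 / 66,307.1604 = 6.87932 half-year periods.
In years: 6.87932 / 2 = 3.43966 years.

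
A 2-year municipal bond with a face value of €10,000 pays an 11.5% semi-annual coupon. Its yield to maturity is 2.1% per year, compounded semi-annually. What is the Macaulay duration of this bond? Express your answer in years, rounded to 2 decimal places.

1.86 years

Periodic yield y = 0.0105. Discount each cash flow and weight by its period:
  t   CF        PV=CF/(1+0.0105)^t    t·PV
  1       575.00       569.0252       569.0252
  2       575.00       563.1126     1,126.2251
  3       575.00       557.2613     1,671.7839
  4    10,575.00    10,142.2685    40,569.0741
  Σ                 11,831.6676    43,936.1084
Price P = Σ PV = 11,831.6676.
Macaulay duration = Σ(t·PV) / P = 43,936.1084 / 11,831.6676 = 3.71343 half-year periods.
In years: 3.71343 / 2 = 1.85672 years.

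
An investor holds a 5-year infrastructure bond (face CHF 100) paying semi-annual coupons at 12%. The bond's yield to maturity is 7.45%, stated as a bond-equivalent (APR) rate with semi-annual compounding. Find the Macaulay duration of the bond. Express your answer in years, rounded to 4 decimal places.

Periodic yield y = 0.03725. Discount each cash flow and weight by its period:
  t   CF        PV=CF/(1+0.03725)^t    t·PV
  1         6.00         5.7845         5.7845
  2         6.00         5.5768        11.1536
  3         6.00         5.3765        16.1295
  4         6.00         5.1834        20.7337
  5         6.00         4.9973        24.9864
  6         6.00         4.8178        28.9069
  7         6.00         4.6448        32.5136
  8         6.00         4.4780        35.8240
  9         6.00         4.3172        38.8546
  10      106.00        73.5312       735.3116
  Σ                    118.7075       950.1986
Price P = Σ PV = 118.7075.
Macaulay duration = Σ(t·PV) / P = 950.1986 / 118.7075 = 8.00454 half-year periods.
In years: 8.00454 / 2 = 4.00227 years.

4.0023 years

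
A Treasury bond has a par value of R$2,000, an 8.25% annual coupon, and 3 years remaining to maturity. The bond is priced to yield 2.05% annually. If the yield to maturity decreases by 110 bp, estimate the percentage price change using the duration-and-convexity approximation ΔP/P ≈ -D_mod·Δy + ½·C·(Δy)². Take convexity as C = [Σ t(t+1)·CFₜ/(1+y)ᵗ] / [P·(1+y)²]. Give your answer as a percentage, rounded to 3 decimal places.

With y = 0.0205:
  t   CF        PV=CF/(1+0.0205)^t    t·PV        t(t+1)·PV
  1       165.00       161.6854       161.6854         323.3709
  2       165.00       158.4375       316.8750         950.6249
  3     2,165.00     2,037.1306     6,111.3918      24,445.5673
  Σ                  2,357.2535     6,589.9522      25,719.5630
P = 2,357.2535; D_Mac = 2.79561 yrs; D_mod = 2.73945 yrs; C = 10.47686.
Duration effect: -2.73945 × (-0.011) = +0.030134
Convexity effect: 0.5 × 10.47686 × (-0.011)² = +0.0006339
ΔP/P ≈ +0.030134 + 0.0006339 = +0.030768 = +3.0768%.

+3.077%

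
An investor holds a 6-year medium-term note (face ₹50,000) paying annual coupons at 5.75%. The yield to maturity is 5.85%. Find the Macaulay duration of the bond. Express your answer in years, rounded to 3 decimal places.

Periodic yield y = 0.0585. Discount each cash flow and weight by its year:
  t   CF        PV=CF/(1+0.0585)^t    t·PV
  1     2,875.00     2,716.1077     2,716.1077
  2     2,875.00     2,565.9969     5,131.9938
  3     2,875.00     2,424.1822     7,272.5467
  4     2,875.00     2,290.2052     9,160.8209
  5     2,875.00     2,163.6327    10,818.1635
  6    52,875.00    37,592.8461   225,557.0763
  Σ                 49,752.9708   260,656.7088
Price P = Σ PV = 49,752.9708.
Macaulay duration = Σ(t·PV) / P = 260,656.7088 / 49,752.9708 = 5.23902 years.

5.239 years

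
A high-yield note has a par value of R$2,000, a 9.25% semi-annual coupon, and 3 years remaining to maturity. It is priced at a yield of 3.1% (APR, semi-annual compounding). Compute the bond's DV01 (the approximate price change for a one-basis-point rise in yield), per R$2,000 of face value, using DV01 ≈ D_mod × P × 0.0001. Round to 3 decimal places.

R$0.628

Periodic yield y = 0.0155.
  t   CF        PV=CF/(1+0.0155)^t    t·PV
  1        92.50        91.0881        91.0881
  2        92.50        89.6978       179.3956
  3        92.50        88.3287       264.9862
  4        92.50        86.9805       347.9221
  5        92.50        85.6529       428.2645
  6     2,092.50     1,908.0331    11,448.1985
  Σ                  2,349.7812    12,759.8550
P = 2,349.7812; D_Mac = 5.43023 half-year periods = 2.71512 yrs; D_mod = 2.67367 yrs.
DV01 ≈ 2.67367 × 2,349.7812 × 0.0001 = 0.628255.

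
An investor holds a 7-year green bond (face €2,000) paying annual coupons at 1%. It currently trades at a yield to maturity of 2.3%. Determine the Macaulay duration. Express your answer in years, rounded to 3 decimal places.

Periodic yield y = 0.023. Discount each cash flow and weight by its year:
  t   CF        PV=CF/(1+0.023)^t    t·PV
  1        20.00        19.5503        19.5503
  2        20.00        19.1108        38.2216
  3        20.00        18.6811        56.0434
  4        20.00        18.2611        73.0445
  5        20.00        17.8506        89.2528
  6        20.00        17.4492       104.6954
  7     2,020.00     1,722.7487    12,059.2410
  Σ                  1,833.6519    12,440.0489
Price P = Σ PV = 1,833.6519.
Macaulay duration = Σ(t·PV) / P = 12,440.0489 / 1,833.6519 = 6.78430 years.

6.784 years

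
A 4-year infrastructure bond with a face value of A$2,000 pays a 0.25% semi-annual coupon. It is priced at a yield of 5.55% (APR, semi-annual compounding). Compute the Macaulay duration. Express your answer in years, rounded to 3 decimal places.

3.980 years

Periodic yield y = 0.02775. Discount each cash flow and weight by its period:
  t   CF        PV=CF/(1+0.02775)^t    t·PV
  1         2.50         2.4325         2.4325
  2         2.50         2.3668         4.7336
  3         2.50         2.3029         6.9087
  4         2.50         2.2407         8.9629
  5         2.50         2.1802        10.9012
  6         2.50         2.1214        12.7282
  7         2.50         2.0641        14.4486
  8     2,002.50     1,608.6910    12,869.5283
  Σ                  1,624.3997    12,930.6440
Price P = Σ PV = 1,624.3997.
Macaulay duration = Σ(t·PV) / P = 12,930.6440 / 1,624.3997 = 7.96026 half-year periods.
In years: 7.96026 / 2 = 3.98013 years.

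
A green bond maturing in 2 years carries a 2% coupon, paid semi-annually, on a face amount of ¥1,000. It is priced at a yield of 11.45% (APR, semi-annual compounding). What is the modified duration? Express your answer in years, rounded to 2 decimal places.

1.86 years

Periodic yield y = 0.05725. First find Macaulay duration:
  t   CF        PV=CF/(1+0.05725)^t    t·PV
  1        10.00         9.4585         9.4585
  2        10.00         8.9463        17.8926
  3        10.00         8.4619        25.3856
  4     1,010.00       808.3708     3,233.4831
  Σ                    835.2375     3,286.2199
P = 835.2375; Macaulay duration = 3,286.2199 / 835.2375 = 3.93447 half-year periods = 1.96724 years.
Modified duration = D_Mac / (1 + y) = 1.96724 / 1.05725 = 1.86071 years.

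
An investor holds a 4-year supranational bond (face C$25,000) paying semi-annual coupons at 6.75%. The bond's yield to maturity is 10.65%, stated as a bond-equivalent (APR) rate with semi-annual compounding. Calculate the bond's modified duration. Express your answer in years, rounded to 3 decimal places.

3.358 years

Periodic yield y = 0.05325. First find Macaulay duration:
  t   CF        PV=CF/(1+0.05325)^t    t·PV
  1       843.75       801.0919       801.0919
  2       843.75       760.5904     1,521.1808
  3       843.75       722.1366     2,166.4099
  4       843.75       685.6270     2,742.5080
  5       843.75       650.9632     3,254.8161
  6       843.75       618.0519     3,708.3117
  7       843.75       586.8046     4,107.6322
  8    25,843.75    17,064.9016   136,519.2129
  Σ                 21,890.1673   154,821.1636
P = 21,890.1673; Macaulay duration = 154,821.1636 / 21,890.1673 = 7.07264 half-year periods = 3.53632 years.
Modified duration = D_Mac / (1 + y) = 3.53632 / 1.05325 = 3.35753 years.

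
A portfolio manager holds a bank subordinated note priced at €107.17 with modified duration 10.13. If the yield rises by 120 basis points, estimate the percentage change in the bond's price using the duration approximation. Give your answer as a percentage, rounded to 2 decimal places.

Duration approximation: ΔP/P ≈ -D_mod · Δy = -10.13 × (+0.012) = -0.121560.
As a percentage: -12.1560%.

-12.16%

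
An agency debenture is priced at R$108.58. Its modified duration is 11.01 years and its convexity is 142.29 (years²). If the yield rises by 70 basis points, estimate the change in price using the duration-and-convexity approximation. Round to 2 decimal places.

-R$7.99

Duration effect: -D_mod·Δy = -11.01 × (+0.007) = -0.077070
Convexity effect: ½·C·(Δy)² = 0.5 × 142.29 × (0.007)² = +0.003486105
ΔP/P ≈ -0.077070 + 0.003486105 = -0.073583895
ΔP ≈ 108.58 × (-0.073583895) = -7.9897393191.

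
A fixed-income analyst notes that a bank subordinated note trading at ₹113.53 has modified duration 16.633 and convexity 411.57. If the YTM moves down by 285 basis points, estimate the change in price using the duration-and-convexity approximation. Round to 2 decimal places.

Duration effect: -D_mod·Δy = -16.633 × (-0.0285) = +0.4740405
Convexity effect: ½·C·(Δy)² = 0.5 × 411.57 × (-0.0285)² = +0.16714886625
ΔP/P ≈ +0.4740405 + 0.16714886625 = +0.64118936625
ΔP ≈ 113.53 × (+0.64118936625) = +72.7942287503625.

+₹72.79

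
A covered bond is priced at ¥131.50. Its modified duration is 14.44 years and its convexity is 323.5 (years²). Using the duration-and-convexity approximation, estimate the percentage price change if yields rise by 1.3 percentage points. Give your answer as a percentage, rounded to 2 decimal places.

Duration effect: -D_mod·Δy = -14.44 × (+0.013) = -0.187720
Convexity effect: ½·C·(Δy)² = 0.5 × 323.5 × (0.013)² = +0.02733575
ΔP/P ≈ -0.187720 + 0.02733575 = -0.16038425
= -16.038425%.

-16.04%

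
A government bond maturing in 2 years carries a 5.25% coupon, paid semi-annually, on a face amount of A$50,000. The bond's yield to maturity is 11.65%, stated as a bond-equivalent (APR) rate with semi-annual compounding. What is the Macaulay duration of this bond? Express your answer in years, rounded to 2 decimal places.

1.92 years

Periodic yield y = 0.05825. Discount each cash flow and weight by its period:
  t   CF        PV=CF/(1+0.05825)^t    t·PV
  1     1,312.50     1,240.2551     1,240.2551
  2     1,312.50     1,171.9869     2,343.9738
  3     1,312.50     1,107.4764     3,322.4292
  4    51,312.50    40,913.8234   163,655.2935
  Σ                 44,433.5418   170,561.9516
Price P = Σ PV = 44,433.5418.
Macaulay duration = Σ(t·PV) / P = 170,561.9516 / 44,433.5418 = 3.83859 half-year periods.
In years: 3.83859 / 2 = 1.91929 years.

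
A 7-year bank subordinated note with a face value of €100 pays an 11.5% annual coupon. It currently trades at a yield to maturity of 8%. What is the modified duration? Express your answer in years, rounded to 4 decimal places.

Periodic yield y = 0.08. First find Macaulay duration:
  t   CF        PV=CF/(1+0.08)^t    t·PV
  1        11.50        10.6481        10.6481
  2        11.50         9.8594        19.7188
  3        11.50         9.1291        27.3872
  4        11.50         8.4528        33.8114
  5        11.50         7.8267        39.1335
  6        11.50         7.2470        43.4817
  7       111.50        65.0592       455.4143
  Σ                    118.2223       629.5950
P = 118.2223; Macaulay duration = 629.5950 / 118.2223 = 5.32552 years.
Modified duration = D_Mac / (1 + y) = 5.32552 / 1.08 = 4.93104 years.

4.9310 years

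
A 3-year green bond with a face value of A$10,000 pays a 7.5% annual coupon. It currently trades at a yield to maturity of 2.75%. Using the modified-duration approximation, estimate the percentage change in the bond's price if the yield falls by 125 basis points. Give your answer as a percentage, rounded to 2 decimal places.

Periodic yield y = 0.0275. Modified duration first:
  t   CF        PV=CF/(1+0.0275)^t    t·PV
  1       750.00       729.9270       729.9270
  2       750.00       710.3912     1,420.7825
  3    10,750.00     9,909.7563    29,729.2688
  Σ                 11,350.0745    31,879.9783
P = 11,350.0745; D_Mac = 2.80879 yrs; D_mod = 2.80879/(1+0.0275) = 2.73362 yrs.
ΔP/P ≈ -D_mod · Δy = -2.73362 × (-0.0125) = +0.034170 = +3.4170%.

+3.42%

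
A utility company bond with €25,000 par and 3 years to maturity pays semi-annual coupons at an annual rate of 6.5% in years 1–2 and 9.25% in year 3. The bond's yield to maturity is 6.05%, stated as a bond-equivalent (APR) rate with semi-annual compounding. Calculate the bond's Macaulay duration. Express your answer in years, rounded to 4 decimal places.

2.7746 years

Periodic yield y = 0.03025. Discount each cash flow and weight by its period:
  t   CF        PV=CF/(1+0.03025)^t    t·PV
  1       812.50       788.6435       788.6435
  2       812.50       765.4875     1,530.9751
  3       812.50       743.0114     2,229.0343
  4       812.50       721.1953     2,884.7811
  5     1,156.25       996.1819     4,980.9093
  6    26,156.25    21,873.5735   131,241.4412
  Σ                 25,888.0932   143,655.7846
Price P = Σ PV = 25,888.0932.
Macaulay duration = Σ(t·PV) / P = 143,655.7846 / 25,888.0932 = 5.54911 half-year periods.
In years: 5.54911 / 2 = 2.77455 years.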